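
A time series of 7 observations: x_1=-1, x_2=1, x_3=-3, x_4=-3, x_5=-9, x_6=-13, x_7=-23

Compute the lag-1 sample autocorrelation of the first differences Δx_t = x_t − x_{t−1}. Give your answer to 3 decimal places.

First differences Δx: 2, -4, 0, -6, -4, -10
Mean of differences = -3.6667
Numerator Σ(Δx_t−Δx̄)(Δx_{t+1}−Δx̄) = -8.7778
Denominator Σ(Δx_t−Δx̄)² = 91.3333
r_1(Δx) = -8.7778 / 91.3333 = -0.096

-0.096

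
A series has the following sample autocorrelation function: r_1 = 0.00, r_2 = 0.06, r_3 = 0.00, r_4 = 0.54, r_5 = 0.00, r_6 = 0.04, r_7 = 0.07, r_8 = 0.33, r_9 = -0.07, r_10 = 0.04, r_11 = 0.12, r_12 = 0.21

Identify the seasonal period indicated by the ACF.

The largest autocorrelation is r_4 = 0.54, with weaker echoes at lags 8 (0.33) and 12 (0.21); the remaining lags stay at or below 0.12.
The dominant spike at lag 4 indicates a seasonal period of 4.

4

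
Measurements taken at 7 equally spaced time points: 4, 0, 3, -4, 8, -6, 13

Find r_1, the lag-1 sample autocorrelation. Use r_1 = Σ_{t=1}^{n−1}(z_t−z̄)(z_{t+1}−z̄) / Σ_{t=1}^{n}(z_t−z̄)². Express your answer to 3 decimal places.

-0.679

Mean z̄ = (4 + 0 + 3 − 4 + 8 − 6 + 13)/7 = 2.5714
Deviations from mean: 1.4286, -2.5714, 0.4286, -6.5714, 5.4286, -8.5714, 10.4286
Σ(z_t−z̄)(z_{t+1}−z̄) = (-3.6735) + (-1.1020) + (-2.8163) + (-35.6735) + (-46.5306) + (-89.3878) = -179.1837
Denominator Σ(z_t−z̄)² = 263.7143
r_1 = -179.1837 / 263.7143 = -0.679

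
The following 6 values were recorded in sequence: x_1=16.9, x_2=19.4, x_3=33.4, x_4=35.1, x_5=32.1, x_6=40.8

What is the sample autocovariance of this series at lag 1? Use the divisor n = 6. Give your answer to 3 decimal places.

25.567

Mean x̄ = (16.9 + 19.4 + 33.4 + 35.1 + 32.1 + 40.8)/6 = 29.6167
Σ_{t=1}^{5}(x_t−x̄)(x_{t+1}−x̄) = 153.4031
γ_1 = 153.4031 / 6 = 25.567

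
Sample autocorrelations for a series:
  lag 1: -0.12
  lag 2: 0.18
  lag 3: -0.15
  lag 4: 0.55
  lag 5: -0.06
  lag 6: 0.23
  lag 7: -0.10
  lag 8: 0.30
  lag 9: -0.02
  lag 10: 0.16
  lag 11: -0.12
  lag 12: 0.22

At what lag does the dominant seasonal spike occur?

The largest autocorrelation is r_4 = 0.55, with a weaker echo at lag 8 (0.30); the remaining lags stay at or below 0.23.
The dominant spike at lag 4 indicates a seasonal period of 4.

4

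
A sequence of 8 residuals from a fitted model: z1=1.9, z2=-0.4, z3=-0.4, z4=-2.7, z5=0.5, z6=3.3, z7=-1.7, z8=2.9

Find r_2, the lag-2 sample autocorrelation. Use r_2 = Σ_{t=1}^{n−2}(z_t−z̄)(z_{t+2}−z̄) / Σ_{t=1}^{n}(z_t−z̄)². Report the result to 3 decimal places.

-0.023

Mean z̄ = (1.9 − 0.4 − 0.4 − 2.7 + 0.5 + 3.3 − 1.7 + 2.9)/8 = 0.4250
Deviations from mean: 1.4750, -0.8250, -0.8250, -3.1250, 0.0750, 2.8750, -2.1250, 2.4750
Numerator Σ_{t=1}^{6}(z_t−z̄)(z_{t+2}−z̄) = -0.7288
Denominator Σ(z_t−z̄)² = 32.2150
r_2 = -0.7288 / 32.2150 = -0.023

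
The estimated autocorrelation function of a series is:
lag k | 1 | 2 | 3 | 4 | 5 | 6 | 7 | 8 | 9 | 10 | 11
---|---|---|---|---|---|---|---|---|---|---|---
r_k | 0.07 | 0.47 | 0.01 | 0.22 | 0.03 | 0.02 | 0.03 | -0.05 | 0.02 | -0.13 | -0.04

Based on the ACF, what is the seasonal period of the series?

The largest autocorrelation is r_2 = 0.47, with a weaker echo at lag 4 (0.22); the remaining lags stay at or below 0.07.
The dominant spike at lag 2 indicates a seasonal period of 2.

2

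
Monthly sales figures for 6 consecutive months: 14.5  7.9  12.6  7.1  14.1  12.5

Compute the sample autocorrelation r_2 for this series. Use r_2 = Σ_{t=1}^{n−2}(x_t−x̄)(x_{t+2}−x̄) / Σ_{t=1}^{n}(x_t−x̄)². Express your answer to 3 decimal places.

Mean x̄ = (14.5 + 7.9 + 12.6 + 7.1 + 14.1 + 12.5)/6 = 11.4500
Deviations from mean: 3.0500, -3.5500, 1.1500, -4.3500, 2.6500, 1.0500
Σ(x_t−x̄)(x_{t+2}−x̄) = (3.5075) + (15.4425) + (3.0475) + (-4.5675) = 17.4300
Denominator Σ(x_t−x̄)² = 50.2750
r_2 = 17.4300 / 50.2750 = 0.347

0.347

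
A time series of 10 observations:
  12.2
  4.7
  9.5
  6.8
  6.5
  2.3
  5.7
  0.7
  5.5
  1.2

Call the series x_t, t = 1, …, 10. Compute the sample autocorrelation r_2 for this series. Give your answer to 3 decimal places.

Mean x̄ = (12.2 + 4.7 + 9.5 + 6.8 + 6.5 + 2.3 + 5.7 + 0.7 + 5.5 + 1.2)/10 = 5.5100
Numerator Σ_{t=1}^{8}(x_t−x̄)(x_{t+2}−x̄) = 61.8148
Denominator Σ(x_t−x̄)² = 116.0290
r_2 = 61.8148 / 116.0290 = 0.533

0.533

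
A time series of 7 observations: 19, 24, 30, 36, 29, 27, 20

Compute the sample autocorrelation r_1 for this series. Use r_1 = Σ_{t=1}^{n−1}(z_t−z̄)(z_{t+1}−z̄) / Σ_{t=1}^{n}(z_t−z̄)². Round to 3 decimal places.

Mean z̄ = (19 + 24 + 30 + 36 + 29 + 27 + 20)/7 = 26.4286
Numerator Σ_{t=1}^{6}(z_t−z̄)(z_{t+1}−z̄) = 65.9592
Denominator Σ(z_t−z̄)² = 213.7143
r_1 = 65.9592 / 213.7143 = 0.309

0.309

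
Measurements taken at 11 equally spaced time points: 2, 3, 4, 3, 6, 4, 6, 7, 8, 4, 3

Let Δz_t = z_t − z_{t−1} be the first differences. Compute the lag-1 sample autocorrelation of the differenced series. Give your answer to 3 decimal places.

-0.260

First differences Δz: 1, 1, -1, 3, -2, 2, 1, 1, -4, -1
Mean of differences = 0.1000
Numerator Σ(Δz_t−Δz̄)(Δz_{t+1}−Δz̄) = -10.1100
Denominator Σ(Δz_t−Δz̄)² = 38.9000
r_1(Δz) = -10.1100 / 38.9000 = -0.260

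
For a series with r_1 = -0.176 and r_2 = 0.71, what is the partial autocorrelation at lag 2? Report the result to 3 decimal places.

0.701

φ_{22} = (r_2 − r_1²) / (1 − r_1²)
r_1² = (-0.176)² = 0.030976
Numerator = 0.71 − 0.0310 = 0.6790; denominator = 1 − 0.0310 = 0.9690
φ_{22} = 0.6790 / 0.9690 = 0.701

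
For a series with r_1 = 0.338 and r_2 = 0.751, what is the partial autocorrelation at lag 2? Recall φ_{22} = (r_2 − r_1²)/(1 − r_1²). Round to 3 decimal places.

0.719

φ_{22} = (r_2 − r_1²) / (1 − r_1²)
r_1² = (0.338)² = 0.114244
Numerator = 0.751 − 0.1142 = 0.6368; denominator = 1 − 0.1142 = 0.8858
φ_{22} = 0.6368 / 0.8858 = 0.719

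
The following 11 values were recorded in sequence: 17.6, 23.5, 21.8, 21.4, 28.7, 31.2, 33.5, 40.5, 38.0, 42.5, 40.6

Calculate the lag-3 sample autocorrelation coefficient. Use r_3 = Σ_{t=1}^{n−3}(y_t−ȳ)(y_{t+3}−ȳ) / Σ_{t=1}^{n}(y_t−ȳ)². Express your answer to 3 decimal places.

0.279

Mean ȳ = (17.6 + 23.5 + 21.8 + 21.4 + 28.7 + 31.2 + 33.5 + 40.5 + 38.0 + 42.5 + 40.6)/11 = 30.8455
Numerator Σ_{t=1}^{8}(y_t−ȳ)(y_{t+3}−ȳ) = 219.5247
Denominator Σ(y_t−ȳ)² = 787.5873
r_3 = 219.5247 / 787.5873 = 0.279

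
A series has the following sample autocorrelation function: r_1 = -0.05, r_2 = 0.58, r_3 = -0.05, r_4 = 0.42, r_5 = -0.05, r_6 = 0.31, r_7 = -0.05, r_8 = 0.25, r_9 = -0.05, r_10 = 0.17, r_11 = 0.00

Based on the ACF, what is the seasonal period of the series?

The largest autocorrelation is r_2 = 0.58, with weaker echoes at lags 4 (0.42), 6 (0.31), 8 (0.25) and 10 (0.17); the remaining lags stay at or below 0.00.
The dominant spike at lag 2 indicates a seasonal period of 2.

2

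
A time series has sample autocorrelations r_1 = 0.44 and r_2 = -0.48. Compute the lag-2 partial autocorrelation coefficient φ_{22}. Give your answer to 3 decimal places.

φ_{22} = (r_2 − r_1²) / (1 − r_1²)
r_1² = (0.44)² = 0.1936
Numerator = -0.48 − 0.1936 = -0.6736; denominator = 1 − 0.1936 = 0.8064
φ_{22} = -0.6736 / 0.8064 = -0.835

-0.835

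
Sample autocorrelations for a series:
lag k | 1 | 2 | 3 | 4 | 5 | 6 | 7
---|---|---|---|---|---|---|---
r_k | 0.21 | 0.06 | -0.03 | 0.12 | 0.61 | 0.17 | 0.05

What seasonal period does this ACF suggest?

The largest autocorrelation is r_5 = 0.61; the remaining lags stay at or below 0.21. The elevated value at lag 1 (0.21), dropping to 0.06 at lag 2, reflects decaying short-term dependence rather than seasonality.
The dominant spike at lag 5 indicates a seasonal period of 5.

5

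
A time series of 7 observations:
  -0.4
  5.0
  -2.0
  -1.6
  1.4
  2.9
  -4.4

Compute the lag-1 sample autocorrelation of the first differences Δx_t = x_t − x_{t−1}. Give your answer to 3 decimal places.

First differences Δx: 5.4, -7.0, 0.4, 3.0, 1.5, -7.3
Mean of differences = -0.6667
Numerator Σ(Δx_t−Δx̄)(Δx_{t+1}−Δx̄) = -47.6944
Denominator Σ(Δx_t−Δx̄)² = 140.1933
r_1(Δx) = -47.6944 / 140.1933 = -0.340

-0.340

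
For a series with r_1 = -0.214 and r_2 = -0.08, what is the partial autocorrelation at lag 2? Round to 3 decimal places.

-0.132

φ_{22} = (r_2 − r_1²) / (1 − r_1²)
r_1² = (-0.214)² = 0.045796
Numerator = -0.08 − 0.0458 = -0.1258; denominator = 1 − 0.0458 = 0.9542
φ_{22} = -0.1258 / 0.9542 = -0.132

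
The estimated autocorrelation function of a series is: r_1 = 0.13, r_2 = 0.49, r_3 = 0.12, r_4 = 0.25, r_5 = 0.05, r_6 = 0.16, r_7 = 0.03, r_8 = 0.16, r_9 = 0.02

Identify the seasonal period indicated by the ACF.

2

The largest autocorrelation is r_2 = 0.49, with weaker echoes at lags 4 (0.25), 6 (0.16) and 8 (0.16); the remaining lags stay at or below 0.13.
The dominant spike at lag 2 indicates a seasonal period of 2.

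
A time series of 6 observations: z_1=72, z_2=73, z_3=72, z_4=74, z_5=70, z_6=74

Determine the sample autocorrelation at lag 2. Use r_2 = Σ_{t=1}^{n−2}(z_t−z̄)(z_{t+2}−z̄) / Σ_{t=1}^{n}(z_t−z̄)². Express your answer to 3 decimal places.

0.391

Mean z̄ = (72 + 73 + 72 + 74 + 70 + 74)/6 = 72.5000
Deviations from mean: -0.5000, 0.5000, -0.5000, 1.5000, -2.5000, 1.5000
Σ(z_t−z̄)(z_{t+2}−z̄) = (0.2500) + (0.7500) + (1.2500) + (2.2500) = 4.5000
Denominator Σ(z_t−z̄)² = 11.5000
r_2 = 4.5000 / 11.5000 = 0.391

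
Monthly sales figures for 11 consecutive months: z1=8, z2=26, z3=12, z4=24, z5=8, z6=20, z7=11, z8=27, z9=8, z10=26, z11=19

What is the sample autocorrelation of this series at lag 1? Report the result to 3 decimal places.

Mean z̄ = (8 + 26 + 12 + 24 + 8 + 20 + 11 + 27 + 8 + 26 + 19)/11 = 17.1818
Numerator Σ_{t=1}^{10}(z_t−z̄)(z_{t+1}−z̄) = -483.6694
Denominator Σ(z_t−z̄)² = 627.6364
r_1 = -483.6694 / 627.6364 = -0.771

-0.771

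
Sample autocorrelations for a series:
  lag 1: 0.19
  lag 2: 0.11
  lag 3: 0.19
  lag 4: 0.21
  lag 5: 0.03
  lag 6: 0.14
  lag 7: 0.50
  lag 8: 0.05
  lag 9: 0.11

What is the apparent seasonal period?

7

The largest autocorrelation is r_7 = 0.50; the remaining lags stay at or below 0.21.
The dominant spike at lag 7 indicates a seasonal period of 7.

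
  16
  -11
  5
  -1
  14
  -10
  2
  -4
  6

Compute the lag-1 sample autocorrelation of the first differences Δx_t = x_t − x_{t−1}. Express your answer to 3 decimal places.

-0.666

First differences Δx: -27, 16, -6, 15, -24, 12, -6, 10
Mean of differences = -1.2500
Numerator Σ(Δx_t−Δx̄)(Δx_{t+1}−Δx̄) = -1390.8125
Denominator Σ(Δx_t−Δx̄)² = 2089.5000
r_1(Δx) = -1390.8125 / 2089.5000 = -0.666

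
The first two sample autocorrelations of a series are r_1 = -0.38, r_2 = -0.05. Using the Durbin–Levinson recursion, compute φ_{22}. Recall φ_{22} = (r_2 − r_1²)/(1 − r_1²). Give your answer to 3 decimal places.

-0.227

φ_{22} = (r_2 − r_1²) / (1 − r_1²)
r_1² = (-0.38)² = 0.1444
Numerator = -0.05 − 0.1444 = -0.1944; denominator = 1 − 0.1444 = 0.8556
φ_{22} = -0.1944 / 0.8556 = -0.227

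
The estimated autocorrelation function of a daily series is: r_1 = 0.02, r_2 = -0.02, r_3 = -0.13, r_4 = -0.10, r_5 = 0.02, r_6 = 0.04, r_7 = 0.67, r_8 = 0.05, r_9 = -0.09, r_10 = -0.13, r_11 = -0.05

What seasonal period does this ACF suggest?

7

The largest autocorrelation is r_7 = 0.67; the remaining lags stay at or below 0.05.
The dominant spike at lag 7 indicates a seasonal period of 7.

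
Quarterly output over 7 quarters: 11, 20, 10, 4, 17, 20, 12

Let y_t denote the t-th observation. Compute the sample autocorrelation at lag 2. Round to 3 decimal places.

-0.640

Mean ȳ = (11 + 20 + 10 + 4 + 17 + 20 + 12)/7 = 13.4286
Deviations from mean: -2.4286, 6.5714, -3.4286, -9.4286, 3.5714, 6.5714, -1.4286
Numerator Σ_{t=1}^{5}(y_t−ȳ)(y_{t+2}−ȳ) = -132.9388
Denominator Σ(y_t−ȳ)² = 207.7143
r_2 = -132.9388 / 207.7143 = -0.640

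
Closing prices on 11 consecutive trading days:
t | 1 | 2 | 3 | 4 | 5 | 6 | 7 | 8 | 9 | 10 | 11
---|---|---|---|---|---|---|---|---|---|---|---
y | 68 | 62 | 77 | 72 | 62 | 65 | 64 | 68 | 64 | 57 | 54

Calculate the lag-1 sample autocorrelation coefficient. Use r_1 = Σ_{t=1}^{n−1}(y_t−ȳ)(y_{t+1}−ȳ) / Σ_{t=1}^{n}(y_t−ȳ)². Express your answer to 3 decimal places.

Mean ȳ = (68 + 62 + 77 + 72 + 62 + 65 + 64 + 68 + 64 + 57 + 54)/11 = 64.8182
Numerator Σ_{t=1}^{10}(y_t−ȳ)(y_{t+1}−ȳ) = 109.0579
Denominator Σ(y_t−ȳ)² = 415.6364
r_1 = 109.0579 / 415.6364 = 0.262

0.262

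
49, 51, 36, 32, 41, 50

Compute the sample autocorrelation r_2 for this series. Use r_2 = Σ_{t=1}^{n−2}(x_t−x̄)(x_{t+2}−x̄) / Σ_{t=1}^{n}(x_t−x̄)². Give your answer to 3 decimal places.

Mean x̄ = (49 + 51 + 36 + 32 + 41 + 50)/6 = 43.1667
Deviations from mean: 5.8333, 7.8333, -7.1667, -11.1667, -2.1667, 6.8333
Numerator Σ_{t=1}^{4}(x_t−x̄)(x_{t+2}−x̄) = -190.0556
Denominator Σ(x_t−x̄)² = 322.8333
r_2 = -190.0556 / 322.8333 = -0.589

-0.589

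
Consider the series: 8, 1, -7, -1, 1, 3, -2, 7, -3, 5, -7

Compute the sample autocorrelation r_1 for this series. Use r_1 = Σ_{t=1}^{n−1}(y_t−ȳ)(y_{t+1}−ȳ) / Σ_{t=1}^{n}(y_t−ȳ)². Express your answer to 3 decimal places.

-0.321

Mean ȳ = (8 + 1 − 7 − 1 + 1 + 3 − 2 + 7 − 3 + 5 − 7)/11 = 0.4545
Numerator Σ_{t=1}^{10}(y_t−ȳ)(y_{t+1}−ȳ) = -83.0248
Denominator Σ(y_t−ȳ)² = 258.7273
r_1 = -83.0248 / 258.7273 = -0.321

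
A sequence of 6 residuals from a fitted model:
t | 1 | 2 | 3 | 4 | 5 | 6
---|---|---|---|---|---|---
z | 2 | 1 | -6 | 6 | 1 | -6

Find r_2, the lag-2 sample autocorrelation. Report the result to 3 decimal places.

Mean z̄ = (2 + 1 − 6 + 6 + 1 − 6)/6 = -0.3333
Deviations from mean: 2.3333, 1.3333, -5.6667, 6.3333, 1.3333, -5.6667
Σ(z_t−z̄)(z_{t+2}−z̄) = (-13.2222) + (8.4444) + (-7.5556) + (-35.8889) = -48.2222
Denominator Σ(z_t−z̄)² = 113.3333
r_2 = -48.2222 / 113.3333 = -0.425

-0.425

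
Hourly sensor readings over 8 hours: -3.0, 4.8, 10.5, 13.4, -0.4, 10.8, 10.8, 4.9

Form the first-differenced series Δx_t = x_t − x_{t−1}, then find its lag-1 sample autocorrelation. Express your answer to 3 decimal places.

-0.319

First differences Δx: 7.8, 5.7, 2.9, -13.8, 11.2, 0.0, -5.9
Mean of differences = 1.1286
Numerator Σ(Δx_t−Δx̄)(Δx_{t+1}−Δx̄) = -141.6351
Denominator Σ(Δx_t−Δx̄)² = 443.5143
r_1(Δx) = -141.6351 / 443.5143 = -0.319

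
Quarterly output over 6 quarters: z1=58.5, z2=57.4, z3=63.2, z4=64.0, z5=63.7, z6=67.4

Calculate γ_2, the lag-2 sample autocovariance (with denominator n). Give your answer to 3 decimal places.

Mean z̄ = (58.5 + 57.4 + 63.2 + 64.0 + 63.7 + 67.4)/6 = 62.3667
Deviations: -3.8667, -4.9667, 0.8333, 1.6333, 1.3333, 5.0333
Σ_{t=1}^{4}(z_t−z̄)(z_{t+2}−z̄) = -2.0022
γ_2 = -2.0022 / 6 = -0.334

-0.334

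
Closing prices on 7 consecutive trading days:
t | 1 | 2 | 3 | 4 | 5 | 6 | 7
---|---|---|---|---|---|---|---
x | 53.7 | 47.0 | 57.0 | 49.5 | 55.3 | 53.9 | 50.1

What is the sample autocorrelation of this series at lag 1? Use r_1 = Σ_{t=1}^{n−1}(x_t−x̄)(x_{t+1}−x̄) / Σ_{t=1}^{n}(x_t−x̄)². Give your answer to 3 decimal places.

Mean x̄ = (53.7 + 47.0 + 57.0 + 49.5 + 55.3 + 53.9 + 50.1)/7 = 52.3571
Deviations from mean: 1.3429, -5.3571, 4.6429, -2.8571, 2.9429, 1.5429, -2.2571
Numerator Σ_{t=1}^{6}(x_t−x̄)(x_{t+1}−x̄) = -52.6818
Denominator Σ(x_t−x̄)² = 76.3571
r_1 = -52.6818 / 76.3571 = -0.690

-0.690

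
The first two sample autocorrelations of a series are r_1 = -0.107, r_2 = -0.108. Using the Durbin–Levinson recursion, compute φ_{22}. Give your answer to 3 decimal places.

-0.121

φ_{22} = (r_2 − r_1²) / (1 − r_1²)
r_1² = (-0.107)² = 0.011449
Numerator = -0.108 − 0.0114 = -0.1194; denominator = 1 − 0.0114 = 0.9886
φ_{22} = -0.1194 / 0.9886 = -0.121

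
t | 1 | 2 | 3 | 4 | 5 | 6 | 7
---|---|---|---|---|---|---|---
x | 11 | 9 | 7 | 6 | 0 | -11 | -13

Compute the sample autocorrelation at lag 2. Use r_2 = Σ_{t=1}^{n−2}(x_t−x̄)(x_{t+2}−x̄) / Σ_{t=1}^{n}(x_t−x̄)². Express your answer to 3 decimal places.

0.080

Mean x̄ = (11 + 9 + 7 + 6 + 0 − 11 − 13)/7 = 1.2857
Σ(x_t−x̄)(x_{t+2}−x̄) = (55.5102) + (36.3673) + (-7.3469) + (-57.9184) + (18.3673) = 44.9796
Denominator Σ(x_t−x̄)² = 565.4286
r_2 = 44.9796 / 565.4286 = 0.080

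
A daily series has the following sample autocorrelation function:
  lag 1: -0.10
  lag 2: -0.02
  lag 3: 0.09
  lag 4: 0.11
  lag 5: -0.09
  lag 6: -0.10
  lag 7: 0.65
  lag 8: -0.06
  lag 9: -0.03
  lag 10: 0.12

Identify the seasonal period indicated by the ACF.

7

The largest autocorrelation is r_7 = 0.65; the remaining lags stay at or below 0.12.
The dominant spike at lag 7 indicates a seasonal period of 7.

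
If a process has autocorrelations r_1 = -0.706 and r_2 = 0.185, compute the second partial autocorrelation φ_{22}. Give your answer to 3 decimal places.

-0.625

φ_{22} = (r_2 − r_1²) / (1 − r_1²)
r_1² = (-0.706)² = 0.498436
Numerator = 0.185 − 0.4984 = -0.3134; denominator = 1 − 0.4984 = 0.5016
φ_{22} = -0.3134 / 0.5016 = -0.625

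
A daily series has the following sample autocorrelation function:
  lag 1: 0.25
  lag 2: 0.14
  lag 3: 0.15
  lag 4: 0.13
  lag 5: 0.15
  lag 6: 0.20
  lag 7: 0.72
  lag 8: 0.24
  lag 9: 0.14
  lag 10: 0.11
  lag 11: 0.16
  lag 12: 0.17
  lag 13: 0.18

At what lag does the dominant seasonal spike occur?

7

The largest autocorrelation is r_7 = 0.72; the remaining lags stay at or below 0.25. The elevated value at lag 1 (0.25), dropping to 0.14 at lag 2, reflects decaying short-term dependence rather than seasonality.
The dominant spike at lag 7 indicates a seasonal period of 7.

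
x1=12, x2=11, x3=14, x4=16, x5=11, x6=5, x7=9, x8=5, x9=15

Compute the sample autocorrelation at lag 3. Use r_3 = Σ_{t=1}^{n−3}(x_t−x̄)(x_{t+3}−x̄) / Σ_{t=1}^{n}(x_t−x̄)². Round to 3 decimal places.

Mean x̄ = (12 + 11 + 14 + 16 + 11 + 5 + 9 + 5 + 15)/9 = 10.8889
Numerator Σ_{t=1}^{6}(x_t−x̄)(x_{t+3}−x̄) = -47.1481
Denominator Σ(x_t−x̄)² = 126.8889
r_3 = -47.1481 / 126.8889 = -0.372

-0.372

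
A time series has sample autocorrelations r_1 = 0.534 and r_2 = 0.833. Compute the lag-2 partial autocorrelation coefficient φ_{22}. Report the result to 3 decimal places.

φ_{22} = (r_2 − r_1²) / (1 − r_1²)
r_1² = (0.534)² = 0.285156
Numerator = 0.833 − 0.2852 = 0.5478; denominator = 1 − 0.2852 = 0.7148
φ_{22} = 0.5478 / 0.7148 = 0.766

0.766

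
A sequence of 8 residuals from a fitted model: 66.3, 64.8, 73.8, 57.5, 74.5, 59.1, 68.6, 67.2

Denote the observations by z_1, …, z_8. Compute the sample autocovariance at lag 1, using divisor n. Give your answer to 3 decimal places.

-27.882

Mean z̄ = (66.3 + 64.8 + 73.8 + 57.5 + 74.5 + 59.1 + 68.6 + 67.2)/8 = 66.4750
Deviations: -0.1750, -1.6750, 7.3250, -8.9750, 8.0250, -7.3750, 2.1250, 0.7250
Σ_{t=1}^{7}(z_t−z̄)(z_{t+1}−z̄) = -223.0581
γ_1 = -223.0581 / 8 = -27.882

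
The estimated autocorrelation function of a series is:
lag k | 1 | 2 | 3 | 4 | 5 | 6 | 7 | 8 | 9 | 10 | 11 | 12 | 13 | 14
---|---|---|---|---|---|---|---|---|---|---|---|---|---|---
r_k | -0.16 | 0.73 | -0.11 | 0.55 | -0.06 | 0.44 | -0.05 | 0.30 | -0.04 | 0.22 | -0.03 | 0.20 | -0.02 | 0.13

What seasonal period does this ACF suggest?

The largest autocorrelation is r_2 = 0.73, with weaker echoes at lags 4 (0.55), 6 (0.44), 8 (0.30), 10 (0.22) and 12 (0.20); the remaining lags stay at or below 0.13.
The dominant spike at lag 2 indicates a seasonal period of 2.

2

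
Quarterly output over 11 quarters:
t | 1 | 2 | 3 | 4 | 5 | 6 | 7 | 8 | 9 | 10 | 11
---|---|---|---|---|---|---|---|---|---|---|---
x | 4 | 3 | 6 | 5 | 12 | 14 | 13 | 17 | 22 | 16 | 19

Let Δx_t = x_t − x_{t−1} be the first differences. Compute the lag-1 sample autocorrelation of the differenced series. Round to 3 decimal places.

-0.426

First differences Δx: -1, 3, -1, 7, 2, -1, 4, 5, -6, 3
Mean of differences = 1.5000
Numerator Σ(Δx_t−Δx̄)(Δx_{t+1}−Δx̄) = -54.7500
Denominator Σ(Δx_t−Δx̄)² = 128.5000
r_1(Δx) = -54.7500 / 128.5000 = -0.426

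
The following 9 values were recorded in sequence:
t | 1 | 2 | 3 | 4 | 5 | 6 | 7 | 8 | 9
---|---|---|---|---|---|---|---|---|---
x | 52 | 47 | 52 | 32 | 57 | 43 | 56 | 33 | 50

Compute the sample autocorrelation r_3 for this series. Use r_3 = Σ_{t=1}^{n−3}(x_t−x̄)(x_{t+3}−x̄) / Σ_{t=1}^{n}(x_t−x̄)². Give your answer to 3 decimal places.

-0.566

Mean x̄ = (52 + 47 + 52 + 32 + 57 + 43 + 56 + 33 + 50)/9 = 46.8889
Σ(x_t−x̄)(x_{t+3}−x̄) = (-76.0988) + (1.1235) + (-19.8765) + (-135.6543) + (-140.4321) + (-12.0988) = -383.0370
Denominator Σ(x_t−x̄)² = 676.8889
r_3 = -383.0370 / 676.8889 = -0.566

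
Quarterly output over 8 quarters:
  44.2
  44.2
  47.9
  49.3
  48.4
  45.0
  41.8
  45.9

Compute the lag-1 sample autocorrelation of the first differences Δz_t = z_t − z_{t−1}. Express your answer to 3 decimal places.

First differences Δz: 0.0, 3.7, 1.4, -0.9, -3.4, -3.2, 4.1
Mean of differences = 0.2429
Numerator Σ(Δz_t−Δz̄)(Δz_{t+1}−Δz̄) = 5.2639
Denominator Σ(Δz_t−Δz̄)² = 54.6571
r_1(Δz) = 5.2639 / 54.6571 = 0.096

0.096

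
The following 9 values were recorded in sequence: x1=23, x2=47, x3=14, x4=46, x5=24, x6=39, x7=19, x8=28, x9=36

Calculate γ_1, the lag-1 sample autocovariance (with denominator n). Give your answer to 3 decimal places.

-99.012

Mean x̄ = (23 + 47 + 14 + 46 + 24 + 39 + 19 + 28 + 36)/9 = 30.6667
Σ_{t=1}^{8}(x_t−x̄)(x_{t+1}−x̄) = -891.1111
γ_1 = -891.1111 / 9 = -99.012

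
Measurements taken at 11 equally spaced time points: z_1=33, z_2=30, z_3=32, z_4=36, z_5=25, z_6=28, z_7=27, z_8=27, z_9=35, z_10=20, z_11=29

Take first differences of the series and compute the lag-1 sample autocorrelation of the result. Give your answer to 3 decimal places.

-0.638

First differences Δz: -3, 2, 4, -11, 3, -1, 0, 8, -15, 9
Mean of differences = -0.4000
Numerator Σ(Δz_t−Δz̄)(Δz_{t+1}−Δz̄) = -337.1600
Denominator Σ(Δz_t−Δz̄)² = 528.4000
r_1(Δz) = -337.1600 / 528.4000 = -0.638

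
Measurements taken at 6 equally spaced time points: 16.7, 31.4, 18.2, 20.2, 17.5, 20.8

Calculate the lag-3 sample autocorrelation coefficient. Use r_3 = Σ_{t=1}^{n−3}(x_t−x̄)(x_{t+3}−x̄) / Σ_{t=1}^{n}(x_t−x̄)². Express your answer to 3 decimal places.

Mean x̄ = (16.7 + 31.4 + 18.2 + 20.2 + 17.5 + 20.8)/6 = 20.8000
Deviations from mean: -4.1000, 10.6000, -2.6000, -0.6000, -3.3000, 0.0000
Σ(x_t−x̄)(x_{t+3}−x̄) = (2.4600) + (-34.9800) + (0.0000) = -32.5200
Denominator Σ(x_t−x̄)² = 147.1800
r_3 = -32.5200 / 147.1800 = -0.221

-0.221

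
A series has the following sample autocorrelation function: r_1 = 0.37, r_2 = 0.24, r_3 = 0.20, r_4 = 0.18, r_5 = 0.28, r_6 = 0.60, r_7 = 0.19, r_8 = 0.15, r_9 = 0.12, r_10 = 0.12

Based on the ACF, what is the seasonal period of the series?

6

The largest autocorrelation is r_6 = 0.60; the remaining lags stay at or below 0.37. The elevated value at lag 1 (0.37), dropping to 0.24 at lag 2, reflects decaying short-term dependence rather than seasonality.
The dominant spike at lag 6 indicates a seasonal period of 6.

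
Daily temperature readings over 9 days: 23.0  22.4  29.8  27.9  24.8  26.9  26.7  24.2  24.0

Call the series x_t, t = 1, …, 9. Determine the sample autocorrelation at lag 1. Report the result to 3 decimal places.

0.085

Mean x̄ = (23.0 + 22.4 + 29.8 + 27.9 + 24.8 + 26.9 + 26.7 + 24.2 + 24.0)/9 = 25.5222
Numerator Σ_{t=1}^{8}(x_t−x̄)(x_{t+1}−x̄) = 4.0562
Denominator Σ(x_t−x̄)² = 47.9356
r_1 = 4.0562 / 47.9356 = 0.085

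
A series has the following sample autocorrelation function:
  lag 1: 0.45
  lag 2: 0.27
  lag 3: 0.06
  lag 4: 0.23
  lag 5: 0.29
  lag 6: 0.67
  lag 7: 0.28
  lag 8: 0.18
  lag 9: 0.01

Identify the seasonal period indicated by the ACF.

The largest autocorrelation is r_6 = 0.67; the remaining lags stay at or below 0.45. The elevated value at lag 1 (0.45), dropping to 0.27 at lag 2, reflects decaying short-term dependence rather than seasonality.
The dominant spike at lag 6 indicates a seasonal period of 6.

6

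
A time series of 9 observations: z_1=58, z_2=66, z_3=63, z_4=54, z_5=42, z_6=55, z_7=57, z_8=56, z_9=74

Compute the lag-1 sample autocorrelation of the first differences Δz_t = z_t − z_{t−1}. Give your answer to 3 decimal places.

-0.030

First differences Δz: 8, -3, -9, -12, 13, 2, -1, 18
Mean of differences = 2.0000
Numerator Σ(Δz_t−Δz̄)(Δz_{t+1}−Δz̄) = -23.0000
Denominator Σ(Δz_t−Δz̄)² = 764.0000
r_1(Δz) = -23.0000 / 764.0000 = -0.030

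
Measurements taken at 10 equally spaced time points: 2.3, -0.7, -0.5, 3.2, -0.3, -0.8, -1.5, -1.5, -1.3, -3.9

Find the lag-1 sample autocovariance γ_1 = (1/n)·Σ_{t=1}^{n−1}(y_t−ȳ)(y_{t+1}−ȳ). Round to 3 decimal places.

0.494

Mean ȳ = (2.3 − 0.7 − 0.5 + 3.2 − 0.3 − 0.8 − 1.5 − 1.5 − 1.3 − 3.9)/10 = -0.5000
Σ_{t=1}^{9}(y_t−ȳ)(y_{t+1}−ȳ) = 4.9400
γ_1 = 4.9400 / 10 = 0.494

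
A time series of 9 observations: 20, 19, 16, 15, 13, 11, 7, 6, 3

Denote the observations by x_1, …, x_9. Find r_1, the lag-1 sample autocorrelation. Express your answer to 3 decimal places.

0.662

Mean x̄ = (20 + 19 + 16 + 15 + 13 + 11 + 7 + 6 + 3)/9 = 12.2222
Numerator Σ_{t=1}^{8}(x_t−x̄)(x_{t+1}−x̄) = 186.2840
Denominator Σ(x_t−x̄)² = 281.5556
r_1 = 186.2840 / 281.5556 = 0.662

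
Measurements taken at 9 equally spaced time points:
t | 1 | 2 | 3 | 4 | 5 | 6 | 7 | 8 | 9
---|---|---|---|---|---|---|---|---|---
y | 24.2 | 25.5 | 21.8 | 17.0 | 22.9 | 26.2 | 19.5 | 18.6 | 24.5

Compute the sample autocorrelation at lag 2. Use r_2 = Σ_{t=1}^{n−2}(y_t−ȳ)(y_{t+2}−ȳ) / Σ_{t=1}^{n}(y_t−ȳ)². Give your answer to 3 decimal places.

Mean ȳ = (24.2 + 25.5 + 21.8 + 17.0 + 22.9 + 26.2 + 19.5 + 18.6 + 24.5)/9 = 22.2444
Σ(y_t−ȳ)(y_{t+2}−ȳ) = (-0.8691) + (-17.0736) + (-0.2914) + (-20.7447) + (-1.7991) + (-14.4158) + (-6.1902) = -61.3840
Denominator Σ(y_t−ȳ)² = 84.1022
r_2 = -61.3840 / 84.1022 = -0.730

-0.730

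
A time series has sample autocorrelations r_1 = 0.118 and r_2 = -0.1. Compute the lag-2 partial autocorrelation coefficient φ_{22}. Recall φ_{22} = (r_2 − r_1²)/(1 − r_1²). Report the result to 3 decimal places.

φ_{22} = (r_2 − r_1²) / (1 − r_1²)
r_1² = (0.118)² = 0.013924
Numerator = -0.1 − 0.0139 = -0.1139; denominator = 1 − 0.0139 = 0.9861
φ_{22} = -0.1139 / 0.9861 = -0.116

-0.116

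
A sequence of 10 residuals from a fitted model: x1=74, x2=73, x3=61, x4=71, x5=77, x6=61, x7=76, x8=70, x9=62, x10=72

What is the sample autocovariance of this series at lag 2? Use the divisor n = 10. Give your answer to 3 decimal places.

-11.238

Mean x̄ = (74 + 73 + 61 + 71 + 77 + 61 + 76 + 70 + 62 + 72)/10 = 69.7000
Σ_{t=1}^{8}(x_t−x̄)(x_{t+2}−x̄) = -112.3800
γ_2 = -112.3800 / 10 = -11.238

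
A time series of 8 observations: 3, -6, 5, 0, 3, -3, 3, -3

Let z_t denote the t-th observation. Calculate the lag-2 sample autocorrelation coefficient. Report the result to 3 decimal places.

0.442

Mean z̄ = (3 − 6 + 5 + 0 + 3 − 3 + 3 − 3)/8 = 0.2500
Deviations from mean: 2.7500, -6.2500, 4.7500, -0.2500, 2.7500, -3.2500, 2.7500, -3.2500
Numerator Σ_{t=1}^{6}(z_t−z̄)(z_{t+2}−z̄) = 46.6250
Denominator Σ(z_t−z̄)² = 105.5000
r_2 = 46.6250 / 105.5000 = 0.442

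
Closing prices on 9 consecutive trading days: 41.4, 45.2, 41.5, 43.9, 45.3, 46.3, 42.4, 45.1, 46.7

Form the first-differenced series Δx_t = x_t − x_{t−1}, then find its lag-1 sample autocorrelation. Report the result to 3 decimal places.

-0.491

First differences Δx: 3.8, -3.7, 2.4, 1.4, 1.0, -3.9, 2.7, 1.6
Mean of differences = 0.6625
Numerator Σ(Δx_t−Δx̄)(Δx_{t+1}−Δx̄) = -28.6627
Denominator Σ(Δx_t−Δx̄)² = 58.3988
r_1(Δx) = -28.6627 / 58.3988 = -0.491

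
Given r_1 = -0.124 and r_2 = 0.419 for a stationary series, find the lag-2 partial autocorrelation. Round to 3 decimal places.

0.410

φ_{22} = (r_2 − r_1²) / (1 − r_1²)
r_1² = (-0.124)² = 0.015376
Numerator = 0.419 − 0.0154 = 0.4036; denominator = 1 − 0.0154 = 0.9846
φ_{22} = 0.4036 / 0.9846 = 0.410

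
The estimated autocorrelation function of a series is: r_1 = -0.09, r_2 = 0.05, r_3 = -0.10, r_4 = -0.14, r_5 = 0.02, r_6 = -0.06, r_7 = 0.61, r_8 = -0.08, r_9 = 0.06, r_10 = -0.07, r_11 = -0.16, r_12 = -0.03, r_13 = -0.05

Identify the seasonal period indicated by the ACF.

7

The largest autocorrelation is r_7 = 0.61; the remaining lags stay at or below 0.06.
The dominant spike at lag 7 indicates a seasonal period of 7.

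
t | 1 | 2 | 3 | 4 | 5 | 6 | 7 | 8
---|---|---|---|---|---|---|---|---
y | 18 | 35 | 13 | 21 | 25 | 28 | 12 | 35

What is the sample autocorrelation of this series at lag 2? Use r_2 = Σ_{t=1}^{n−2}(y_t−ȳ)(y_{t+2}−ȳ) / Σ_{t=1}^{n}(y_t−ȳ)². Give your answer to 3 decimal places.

Mean ȳ = (18 + 35 + 13 + 21 + 25 + 28 + 12 + 35)/8 = 23.3750
Deviations from mean: -5.3750, 11.6250, -10.3750, -2.3750, 1.6250, 4.6250, -11.3750, 11.6250
Σ(y_t−ȳ)(y_{t+2}−ȳ) = (55.7656) + (-27.6094) + (-16.8594) + (-10.9844) + (-18.4844) + (53.7656) = 35.5938
Denominator Σ(y_t−ȳ)² = 565.8750
r_2 = 35.5938 / 565.8750 = 0.063

0.063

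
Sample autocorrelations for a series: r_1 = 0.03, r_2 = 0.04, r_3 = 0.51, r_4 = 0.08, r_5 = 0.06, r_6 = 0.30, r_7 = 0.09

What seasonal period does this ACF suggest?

3

The largest autocorrelation is r_3 = 0.51, with a weaker echo at lag 6 (0.30); the remaining lags stay at or below 0.09.
The dominant spike at lag 3 indicates a seasonal period of 3.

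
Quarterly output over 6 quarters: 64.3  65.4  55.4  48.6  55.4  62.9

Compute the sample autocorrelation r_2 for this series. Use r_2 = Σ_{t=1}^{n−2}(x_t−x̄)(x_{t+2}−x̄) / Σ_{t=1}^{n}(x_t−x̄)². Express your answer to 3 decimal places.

Mean x̄ = (64.3 + 65.4 + 55.4 + 48.6 + 55.4 + 62.9)/6 = 58.6667
Σ(x_t−x̄)(x_{t+2}−x̄) = (-18.4022) + (-67.7822) + (10.6711) + (-42.6156) = -118.1289
Denominator Σ(x_t−x̄)² = 217.6733
r_2 = -118.1289 / 217.6733 = -0.543

-0.543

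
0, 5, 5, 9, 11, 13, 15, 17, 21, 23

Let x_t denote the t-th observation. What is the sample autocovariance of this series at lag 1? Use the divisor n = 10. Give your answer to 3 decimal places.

31.799

Mean x̄ = (0 + 5 + 5 + 9 + 11 + 13 + 15 + 17 + 21 + 23)/10 = 11.9000
Σ_{t=1}^{9}(x_t−x̄)(x_{t+1}−x̄) = 317.9900
γ_1 = 317.9900 / 10 = 31.799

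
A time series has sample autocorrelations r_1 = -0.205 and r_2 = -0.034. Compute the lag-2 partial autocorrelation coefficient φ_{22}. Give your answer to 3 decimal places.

-0.079

φ_{22} = (r_2 − r_1²) / (1 − r_1²)
r_1² = (-0.205)² = 0.042025
Numerator = -0.034 − 0.0420 = -0.0760; denominator = 1 − 0.0420 = 0.9580
φ_{22} = -0.0760 / 0.9580 = -0.079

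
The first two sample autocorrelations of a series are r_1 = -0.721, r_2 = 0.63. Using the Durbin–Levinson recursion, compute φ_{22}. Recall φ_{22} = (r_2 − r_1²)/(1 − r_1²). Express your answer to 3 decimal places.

φ_{22} = (r_2 − r_1²) / (1 − r_1²)
r_1² = (-0.721)² = 0.519841
Numerator = 0.63 − 0.5198 = 0.1102; denominator = 1 − 0.5198 = 0.4802
φ_{22} = 0.1102 / 0.4802 = 0.229

0.229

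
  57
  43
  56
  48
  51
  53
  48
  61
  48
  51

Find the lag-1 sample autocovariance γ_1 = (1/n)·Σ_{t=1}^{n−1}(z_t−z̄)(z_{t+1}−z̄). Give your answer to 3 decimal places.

Mean z̄ = (57 + 43 + 56 + 48 + 51 + 53 + 48 + 61 + 48 + 51)/10 = 51.6000
Σ_{t=1}^{9}(z_t−z̄)(z_{t+1}−z̄) = -169.3600
γ_1 = -169.3600 / 10 = -16.936

-16.936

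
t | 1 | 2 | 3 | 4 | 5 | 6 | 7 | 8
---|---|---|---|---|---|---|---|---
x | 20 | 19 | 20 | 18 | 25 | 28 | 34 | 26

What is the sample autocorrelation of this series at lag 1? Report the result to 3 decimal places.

0.571

Mean x̄ = (20 + 19 + 20 + 18 + 25 + 28 + 34 + 26)/8 = 23.7500
Deviations from mean: -3.7500, -4.7500, -3.7500, -5.7500, 1.2500, 4.2500, 10.2500, 2.2500
Σ(x_t−x̄)(x_{t+1}−x̄) = (17.8125) + (17.8125) + (21.5625) + (-7.1875) + (5.3125) + (43.5625) + (23.0625) = 121.9375
Denominator Σ(x_t−x̄)² = 213.5000
r_1 = 121.9375 / 213.5000 = 0.571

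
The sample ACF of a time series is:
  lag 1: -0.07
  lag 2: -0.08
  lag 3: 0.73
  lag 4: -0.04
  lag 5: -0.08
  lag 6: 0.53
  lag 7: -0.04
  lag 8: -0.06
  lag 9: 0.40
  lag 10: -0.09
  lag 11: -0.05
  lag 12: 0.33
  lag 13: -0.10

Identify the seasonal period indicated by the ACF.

3

The largest autocorrelation is r_3 = 0.73, with weaker echoes at lags 6 (0.53), 9 (0.40) and 12 (0.33); the remaining lags stay at or below -0.04.
The dominant spike at lag 3 indicates a seasonal period of 3.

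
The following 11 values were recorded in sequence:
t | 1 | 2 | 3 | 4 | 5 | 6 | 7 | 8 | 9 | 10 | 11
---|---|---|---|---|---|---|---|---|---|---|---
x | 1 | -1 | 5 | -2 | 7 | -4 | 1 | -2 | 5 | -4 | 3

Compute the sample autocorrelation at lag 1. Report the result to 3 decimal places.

-0.771

Mean x̄ = (1 − 1 + 5 − 2 + 7 − 4 + 1 − 2 + 5 − 4 + 3)/11 = 0.8182
Numerator Σ_{t=1}^{10}(x_t−x̄)(x_{t+1}−x̄) = -110.7603
Denominator Σ(x_t−x̄)² = 143.6364
r_1 = -110.7603 / 143.6364 = -0.771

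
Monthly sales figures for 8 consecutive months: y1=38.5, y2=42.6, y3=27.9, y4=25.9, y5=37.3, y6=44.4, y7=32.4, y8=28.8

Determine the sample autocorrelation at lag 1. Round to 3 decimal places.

0.087

Mean ȳ = (38.5 + 42.6 + 27.9 + 25.9 + 37.3 + 44.4 + 32.4 + 28.8)/8 = 34.7250
Deviations from mean: 3.7750, 7.8750, -6.8250, -8.8250, 2.5750, 9.6750, -2.3250, -5.9250
Σ(y_t−ȳ)(y_{t+1}−ȳ) = (29.7281) + (-53.7469) + (60.2306) + (-22.7244) + (24.9131) + (-22.4944) + (13.7756) = 29.6819
Denominator Σ(y_t−ȳ)² = 341.4750
r_1 = 29.6819 / 341.4750 = 0.087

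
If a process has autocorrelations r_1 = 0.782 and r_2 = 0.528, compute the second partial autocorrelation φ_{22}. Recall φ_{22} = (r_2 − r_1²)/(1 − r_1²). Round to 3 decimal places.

-0.215

φ_{22} = (r_2 − r_1²) / (1 − r_1²)
r_1² = (0.782)² = 0.611524
Numerator = 0.528 − 0.6115 = -0.0835; denominator = 1 − 0.6115 = 0.3885
φ_{22} = -0.0835 / 0.3885 = -0.215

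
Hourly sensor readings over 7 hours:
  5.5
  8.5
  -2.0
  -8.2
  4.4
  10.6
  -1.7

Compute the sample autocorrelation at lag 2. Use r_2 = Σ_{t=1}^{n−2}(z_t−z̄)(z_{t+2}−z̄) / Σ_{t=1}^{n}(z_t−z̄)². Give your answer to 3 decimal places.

-0.681

Mean z̄ = (5.5 + 8.5 − 2.0 − 8.2 + 4.4 + 10.6 − 1.7)/7 = 2.4429
Σ(z_t−z̄)(z_{t+2}−z̄) = (-13.5824) + (-64.4653) + (-8.6953) + (-86.8153) + (-8.1082) = -181.6665
Denominator Σ(z_t−z̄)² = 266.5771
r_2 = -181.6665 / 266.5771 = -0.681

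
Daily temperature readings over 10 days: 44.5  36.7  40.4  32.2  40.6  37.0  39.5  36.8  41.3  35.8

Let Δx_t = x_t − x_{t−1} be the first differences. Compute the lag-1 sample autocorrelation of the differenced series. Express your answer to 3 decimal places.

First differences Δx: -7.8, 3.7, -8.2, 8.4, -3.6, 2.5, -2.7, 4.5, -5.5
Mean of differences = -0.9667
Numerator Σ(Δx_t−Δx̄)(Δx_{t+1}−Δx̄) = -207.4578
Denominator Σ(Δx_t−Δx̄)² = 280.9200
r_1(Δx) = -207.4578 / 280.9200 = -0.738

-0.738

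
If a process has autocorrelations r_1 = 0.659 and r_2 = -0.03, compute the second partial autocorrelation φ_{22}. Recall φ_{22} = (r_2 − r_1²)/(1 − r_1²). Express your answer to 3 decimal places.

-0.821

φ_{22} = (r_2 − r_1²) / (1 − r_1²)
r_1² = (0.659)² = 0.434281
Numerator = -0.03 − 0.4343 = -0.4643; denominator = 1 − 0.4343 = 0.5657
φ_{22} = -0.4643 / 0.5657 = -0.821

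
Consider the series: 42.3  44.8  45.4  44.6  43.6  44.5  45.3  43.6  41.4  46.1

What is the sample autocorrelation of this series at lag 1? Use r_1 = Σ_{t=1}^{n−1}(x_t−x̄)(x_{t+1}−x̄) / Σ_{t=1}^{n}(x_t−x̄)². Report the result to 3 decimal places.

Mean x̄ = (42.3 + 44.8 + 45.4 + 44.6 + 43.6 + 44.5 + 45.3 + 43.6 + 41.4 + 46.1)/10 = 44.1600
Numerator Σ_{t=1}^{9}(x_t−x̄)(x_{t+1}−x̄) = -4.3476
Denominator Σ(x_t−x̄)² = 19.0240
r_1 = -4.3476 / 19.0240 = -0.229

-0.229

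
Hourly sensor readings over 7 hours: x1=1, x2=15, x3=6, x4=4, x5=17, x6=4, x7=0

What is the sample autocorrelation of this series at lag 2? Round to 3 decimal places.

Mean x̄ = (1 + 15 + 6 + 4 + 17 + 4 + 0)/7 = 6.7143
Σ(x_t−x̄)(x_{t+2}−x̄) = (4.0816) + (-22.4898) + (-7.3469) + (7.3673) + (-69.0612) = -87.4490
Denominator Σ(x_t−x̄)² = 267.4286
r_2 = -87.4490 / 267.4286 = -0.327

-0.327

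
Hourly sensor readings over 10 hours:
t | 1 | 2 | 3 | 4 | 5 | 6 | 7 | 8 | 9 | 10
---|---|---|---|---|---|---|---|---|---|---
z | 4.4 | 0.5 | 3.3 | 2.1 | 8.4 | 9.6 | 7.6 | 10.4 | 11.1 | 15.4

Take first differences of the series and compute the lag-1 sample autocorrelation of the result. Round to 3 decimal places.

-0.383

First differences Δz: -3.9, 2.8, -1.2, 6.3, 1.2, -2.0, 2.8, 0.7, 4.3
Mean of differences = 1.2222
Numerator Σ(Δz_t−Δz̄)(Δz_{t+1}−Δz̄) = -31.7594
Denominator Σ(Δz_t−Δz̄)² = 82.9956
r_1(Δz) = -31.7594 / 82.9956 = -0.383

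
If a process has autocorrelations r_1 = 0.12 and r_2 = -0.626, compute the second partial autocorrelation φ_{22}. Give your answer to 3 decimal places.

-0.650

φ_{22} = (r_2 − r_1²) / (1 − r_1²)
r_1² = (0.12)² = 0.0144
Numerator = -0.626 − 0.0144 = -0.6404; denominator = 1 − 0.0144 = 0.9856
φ_{22} = -0.6404 / 0.9856 = -0.650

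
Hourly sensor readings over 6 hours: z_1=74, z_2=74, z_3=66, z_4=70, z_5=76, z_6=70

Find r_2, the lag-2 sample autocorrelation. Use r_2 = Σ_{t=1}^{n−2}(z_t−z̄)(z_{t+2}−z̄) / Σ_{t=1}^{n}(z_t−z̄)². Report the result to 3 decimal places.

-0.578

Mean z̄ = (74 + 74 + 66 + 70 + 76 + 70)/6 = 71.6667
Deviations from mean: 2.3333, 2.3333, -5.6667, -1.6667, 4.3333, -1.6667
Σ(z_t−z̄)(z_{t+2}−z̄) = (-13.2222) + (-3.8889) + (-24.5556) + (2.7778) = -38.8889
Denominator Σ(z_t−z̄)² = 67.3333
r_2 = -38.8889 / 67.3333 = -0.578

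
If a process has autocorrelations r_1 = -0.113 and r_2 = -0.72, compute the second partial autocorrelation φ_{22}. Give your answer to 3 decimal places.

φ_{22} = (r_2 − r_1²) / (1 − r_1²)
r_1² = (-0.113)² = 0.012769
Numerator = -0.72 − 0.0128 = -0.7328; denominator = 1 − 0.0128 = 0.9872
φ_{22} = -0.7328 / 0.9872 = -0.742

-0.742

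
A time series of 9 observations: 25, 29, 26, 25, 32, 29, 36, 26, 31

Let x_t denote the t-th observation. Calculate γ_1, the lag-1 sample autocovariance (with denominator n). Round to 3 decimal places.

-3.005

Mean x̄ = (25 + 29 + 26 + 25 + 32 + 29 + 36 + 26 + 31)/9 = 28.7778
Σ_{t=1}^{8}(x_t−x̄)(x_{t+1}−x̄) = -27.0494
γ_1 = -27.0494 / 9 = -3.005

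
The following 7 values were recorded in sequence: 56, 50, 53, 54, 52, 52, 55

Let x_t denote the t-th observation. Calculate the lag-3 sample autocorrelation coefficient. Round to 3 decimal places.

0.314

Mean x̄ = (56 + 50 + 53 + 54 + 52 + 52 + 55)/7 = 53.1429
Deviations from mean: 2.8571, -3.1429, -0.1429, 0.8571, -1.1429, -1.1429, 1.8571
Numerator Σ_{t=1}^{4}(x_t−x̄)(x_{t+3}−x̄) = 7.7959
Denominator Σ(x_t−x̄)² = 24.8571
r_3 = 7.7959 / 24.8571 = 0.314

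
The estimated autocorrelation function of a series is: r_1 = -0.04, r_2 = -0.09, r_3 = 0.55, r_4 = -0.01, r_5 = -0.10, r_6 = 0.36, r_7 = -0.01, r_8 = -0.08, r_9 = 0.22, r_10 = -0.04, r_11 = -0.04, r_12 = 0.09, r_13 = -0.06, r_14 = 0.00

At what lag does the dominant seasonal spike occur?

3

The largest autocorrelation is r_3 = 0.55, with weaker echoes at lags 6 (0.36) and 9 (0.22); the remaining lags stay at or below 0.09.
The dominant spike at lag 3 indicates a seasonal period of 3.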